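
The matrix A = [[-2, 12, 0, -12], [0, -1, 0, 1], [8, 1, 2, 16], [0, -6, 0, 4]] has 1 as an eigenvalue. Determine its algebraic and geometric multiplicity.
The characteristic polynomial is (x - 2)^2(x - 1)(x + 2), so the factor x - 1 appears with exponent 1: the algebraic multiplicity is 1.

rank(A - I) = 3, so the eigenspace has dimension 4 - 3 = 1: the geometric multiplicity is 1.

algebraic multiplicity 1, geometric multiplicity 1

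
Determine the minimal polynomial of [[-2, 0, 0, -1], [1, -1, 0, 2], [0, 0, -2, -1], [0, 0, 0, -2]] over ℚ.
m_A(x) = (x + 1)(x + 2)^2

The characteristic polynomial factors as (x + 1)(x + 2)^3. The minimal polynomial is ∏(x - λ)^{k_λ} where k_λ is the size of the largest Jordan block at λ.

For λ = -2: rank(A + 2I) = 2, and the largest Jordan block has size 2 (the smallest k with rank((A + 2I)^k) = rank((A + 2I)^(k+1))).
For λ = -1: rank(A + I) = 3, and the largest Jordan block has size 1 (the smallest k with rank((A + I)^k) = rank((A + I)^(k+1))).

So m_A(x) = (x + 1)(x + 2)^2.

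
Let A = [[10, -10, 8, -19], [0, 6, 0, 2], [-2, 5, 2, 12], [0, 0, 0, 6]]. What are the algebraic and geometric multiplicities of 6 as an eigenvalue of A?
The characteristic polynomial is (x - 6)^4, so the factor x - 6 appears with exponent 4: the algebraic multiplicity is 4.

rank(A - 6I) = 2, so the eigenspace has dimension 4 - 2 = 2: the geometric multiplicity is 2.

Since 2 < 4, A is not diagonalizable.

algebraic multiplicity 4, geometric multiplicity 2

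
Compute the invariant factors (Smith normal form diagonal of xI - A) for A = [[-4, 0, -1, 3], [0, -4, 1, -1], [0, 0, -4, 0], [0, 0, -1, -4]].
x + 4, (x + 4)^3

The Jordan structure of A has elementary divisors (x + 4)^3, (x + 4). Arranging the block sizes at each eigenvalue in decreasing order and taking row products gives the invariant factors.

Invariant factors (smallest first, each dividing the next): x + 4, (x + 4)^3.

Check: the last factor (x + 4)^3 is the minimal polynomial, and the product (x + 4)^4 is the characteristic polynomial.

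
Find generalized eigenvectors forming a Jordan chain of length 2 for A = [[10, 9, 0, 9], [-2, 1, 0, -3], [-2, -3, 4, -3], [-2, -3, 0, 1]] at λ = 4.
We seek v_1 ∈ ker((A - 4I)^2) \ ker(A - 4I), then set v_{i+1} = (A - 4I) v_i.

One such chain is v_1 = [[-1, 1, 0, 0]]^T, v_2 = [[3, -1, -1, -1]]^T. Check: (A - 4I) v_2 = [[0, 0, 0, 0]]^T = 0.

v_1 = [[-1, 1, 0, 0]]^T, v_2 = [[3, -1, -1, -1]]^T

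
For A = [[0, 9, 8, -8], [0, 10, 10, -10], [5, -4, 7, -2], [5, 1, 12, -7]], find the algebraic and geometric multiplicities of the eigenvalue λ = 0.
algebraic multiplicity 2, geometric multiplicity 1

The characteristic polynomial is x^2(x - 5)^2, so the factor x appears with exponent 2: the algebraic multiplicity is 2.

rank(A) = 3, so the eigenspace has dimension 4 - 3 = 1: the geometric multiplicity is 1.

Since 1 < 2, A is not diagonalizable.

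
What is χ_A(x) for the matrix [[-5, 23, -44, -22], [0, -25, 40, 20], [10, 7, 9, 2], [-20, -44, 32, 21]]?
χ_A(x) = (x - 5)^2(x + 5)^2

xI - A = [[x + 5, -23, 44, 22], [0, x + 25, -40, -20], [-10, -7, x - 9, -2], [20, 44, -32, x - 21]].

Expanding det(xI - A) along the first row:
det(xI - A) = + (x + 5)·det([[x + 25, -40, -20], [-7, x - 9, -2], [44, -32, x - 21]]) - (-23)·det([[0, -40, -20], [-10, x - 9, -2], [20, -32, x - 21]]) + (44)·det([[0, x + 25, -20], [-10, -7, -2], [20, 44, x - 21]]) - (22)·det([[0, x + 25, -40], [-10, -7, x - 9], [20, 44, -32]]).

Evaluating gives χ_A(x) = x^4 - 50x^2 + 625 = (x - 5)^2(x + 5)^2.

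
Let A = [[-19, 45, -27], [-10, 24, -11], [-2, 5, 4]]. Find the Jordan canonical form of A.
J = [[-1, 0, 0], [0, 5, 1], [0, 0, 5]]

The characteristic polynomial is det(xI - A) = (x - 5)^2(x + 1), so the eigenvalues are -1 (algebraic multiplicity 1), 5 (algebraic multiplicity 2).

For λ = -1: algebraic multiplicity 1 gives one 1×1 block.

For λ = 5: rank(A - 5I) = 2, rank((A - 5I)^2) = 1. The eigenspace has dimension 3 - 2 = 1, so there is 1 Jordan block; the rank sequence gives block sizes [2].

Assembling the blocks gives the Jordan form J above.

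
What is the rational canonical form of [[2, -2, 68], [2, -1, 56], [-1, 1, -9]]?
The invariant factors of A (the non-unit diagonal entries of the Smith normal form of xI - A over ℚ[x]) are (x - 2)(x + 5)^2, each dividing the next. The characteristic polynomial is their product, (x - 2)(x + 5)^2.

The rational canonical form is the block-diagonal matrix of companion matrices C(f_i):
R = [[0, 0, 50], [1, 0, -5], [0, 1, -8]].

R = [[0, 0, 50], [1, 0, -5], [0, 1, -8]]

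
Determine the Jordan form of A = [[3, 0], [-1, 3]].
The characteristic polynomial is det(xI - A) = (x - 3)^2, so the eigenvalues are 3 (algebraic multiplicity 2).

For λ = 3: rank(A - 3I) = 1, rank((A - 3I)^2) = 0. The eigenspace has dimension 2 - 1 = 1, so there is 1 Jordan block; the rank sequence gives block sizes [2].

Assembling the blocks gives the Jordan form J above.

J = [[3, 1], [0, 3]]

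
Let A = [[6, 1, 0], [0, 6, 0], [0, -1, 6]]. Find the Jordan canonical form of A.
The characteristic polynomial is det(xI - A) = (x - 6)^3, so the eigenvalues are 6 (algebraic multiplicity 3).

For λ = 6: rank(A - 6I) = 1, rank((A - 6I)^2) = 0. The eigenspace has dimension 3 - 1 = 2, so there are 2 Jordan blocks; the rank sequence gives block sizes [2, 1].

Assembling the blocks gives the Jordan form J above.

J = [[6, 1, 0], [0, 6, 0], [0, 0, 6]]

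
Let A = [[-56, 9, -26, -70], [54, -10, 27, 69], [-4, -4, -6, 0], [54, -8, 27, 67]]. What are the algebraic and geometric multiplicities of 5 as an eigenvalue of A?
algebraic multiplicity 1, geometric multiplicity 1

The characteristic polynomial is (x - 5)(x + 2)(x + 4)^2, so the factor x - 5 appears with exponent 1: the algebraic multiplicity is 1.

rank(A - 5I) = 3, so the eigenspace has dimension 4 - 3 = 1: the geometric multiplicity is 1.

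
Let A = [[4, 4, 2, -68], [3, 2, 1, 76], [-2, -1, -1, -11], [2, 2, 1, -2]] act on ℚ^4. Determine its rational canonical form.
The invariant factors of A (the non-unit diagonal entries of the Smith normal form of xI - A over ℚ[x]) are (x - 4)^2(x + 1)(x + 4), each dividing the next. The characteristic polynomial is their product, (x - 4)^2(x + 1)(x + 4).

The rational canonical form is the block-diagonal matrix of companion matrices C(f_i):
R = [[0, 0, 0, -64], [1, 0, 0, -48], [0, 1, 0, 20], [0, 0, 1, 3]].

R = [[0, 0, 0, -64], [1, 0, 0, -48], [0, 1, 0, 20], [0, 0, 1, 3]]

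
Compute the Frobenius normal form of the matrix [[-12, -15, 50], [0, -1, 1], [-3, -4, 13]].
R = [[0, 0, 3], [1, 0, 3], [0, 1, 0]]

The invariant factors of A (the non-unit diagonal entries of the Smith normal form of xI - A over ℚ[x]) are x^3 - 3x - 3, each dividing the next. The characteristic polynomial is their product, x^3 - 3x - 3.

The rational canonical form is the block-diagonal matrix of companion matrices C(f_i):
R = [[0, 0, 3], [1, 0, 3], [0, 1, 0]].

Note the characteristic polynomial does not split into linear factors over ℚ, so A has no Jordan form over ℚ; the rational canonical form exists over any field.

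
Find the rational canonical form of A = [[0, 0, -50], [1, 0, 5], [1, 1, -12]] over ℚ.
The invariant factors of A (the non-unit diagonal entries of the Smith normal form of xI - A over ℚ[x]) are (x + 2)(x + 5)^2, each dividing the next. The characteristic polynomial is their product, (x + 2)(x + 5)^2.

The rational canonical form is the block-diagonal matrix of companion matrices C(f_i):
R = [[0, 0, -50], [1, 0, -45], [0, 1, -12]].

R = [[0, 0, -50], [1, 0, -45], [0, 1, -12]]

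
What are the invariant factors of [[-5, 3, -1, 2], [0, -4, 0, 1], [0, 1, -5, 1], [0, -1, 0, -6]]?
(x + 5)^2, (x + 5)^2

The Jordan structure of A has elementary divisors (x + 5)^2, (x + 5)^2. Arranging the block sizes at each eigenvalue in decreasing order and taking row products gives the invariant factors.

Invariant factors (smallest first, each dividing the next): (x + 5)^2, (x + 5)^2.

Check: the last factor (x + 5)^2 is the minimal polynomial, and the product (x + 5)^4 is the characteristic polynomial.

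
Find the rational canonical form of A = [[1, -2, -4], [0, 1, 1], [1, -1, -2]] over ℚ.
R = [[0, 0, 1], [1, 0, -2], [0, 1, 0]]

The invariant factors of A (the non-unit diagonal entries of the Smith normal form of xI - A over ℚ[x]) are x^3 + 2x - 1, each dividing the next. The characteristic polynomial is their product, x^3 + 2x - 1.

The rational canonical form is the block-diagonal matrix of companion matrices C(f_i):
R = [[0, 0, 1], [1, 0, -2], [0, 1, 0]].

Note the characteristic polynomial does not split into linear factors over ℚ, so A has no Jordan form over ℚ; the rational canonical form exists over any field.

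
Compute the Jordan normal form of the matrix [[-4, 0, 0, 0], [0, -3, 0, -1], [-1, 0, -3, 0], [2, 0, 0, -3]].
J = [[-4, 0, 0, 0], [0, -3, 1, 0], [0, 0, -3, 0], [0, 0, 0, -3]]

The characteristic polynomial is det(xI - A) = (x + 3)^3(x + 4), so the eigenvalues are -4 (algebraic multiplicity 1), -3 (algebraic multiplicity 3).

For λ = -4: algebraic multiplicity 1 gives one 1×1 block.

For λ = -3: rank(A + 3I) = 2, rank((A + 3I)^2) = 1. The eigenspace has dimension 4 - 2 = 2, so there are 2 Jordan blocks; the rank sequence gives block sizes [2, 1].

Assembling the blocks gives the Jordan form J above.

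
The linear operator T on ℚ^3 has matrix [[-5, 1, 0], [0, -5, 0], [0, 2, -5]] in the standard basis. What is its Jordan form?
The characteristic polynomial is det(xI - A) = (x + 5)^3, so the eigenvalues are -5 (algebraic multiplicity 3).

For λ = -5: rank(A + 5I) = 1, rank((A + 5I)^2) = 0. The eigenspace has dimension 3 - 1 = 2, so there are 2 Jordan blocks; the rank sequence gives block sizes [2, 1].

Assembling the blocks gives the Jordan form J above.

J = [[-5, 1, 0], [0, -5, 0], [0, 0, -5]]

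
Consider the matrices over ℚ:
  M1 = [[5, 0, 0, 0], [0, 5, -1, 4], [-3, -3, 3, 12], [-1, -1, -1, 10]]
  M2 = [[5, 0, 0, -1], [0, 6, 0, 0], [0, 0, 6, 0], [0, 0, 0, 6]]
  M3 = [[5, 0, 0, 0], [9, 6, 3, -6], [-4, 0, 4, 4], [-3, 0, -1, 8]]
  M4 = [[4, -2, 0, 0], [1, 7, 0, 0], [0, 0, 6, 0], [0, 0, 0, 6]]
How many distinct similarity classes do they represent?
2 classes: {M1, M3}, {M2, M4}

Characteristic polynomials: χ_{M1} = (x - 6)^3(x - 5), χ_{M2} = (x - 6)^3(x - 5), χ_{M3} = (x - 6)^3(x - 5), χ_{M4} = (x - 6)^3(x - 5).

{M1, M3}: invariant factors x - 6, (x - 6)^2(x - 5).

{M2, M4}: invariant factors x - 6, x - 6, (x - 6)(x - 5).

Matrices are similar if and only if their invariant-factor lists agree; the partition into similarity classes is {M1, M3}, {M2, M4}.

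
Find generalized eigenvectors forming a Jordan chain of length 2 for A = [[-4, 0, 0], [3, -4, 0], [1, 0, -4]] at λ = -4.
v_1 = [[1, -3, -1]]^T, v_2 = [[0, 3, 1]]^T

We seek v_1 ∈ ker((A + 4I)^2) \ ker(A + 4I), then set v_{i+1} = (A + 4I) v_i.

One such chain is v_1 = [[1, -3, -1]]^T, v_2 = [[0, 3, 1]]^T. Check: (A + 4I) v_2 = [[0, 0, 0]]^T = 0.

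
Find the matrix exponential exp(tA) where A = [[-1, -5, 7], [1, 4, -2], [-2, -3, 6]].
e^{tA} = [[(-3*t^2 - 8*t + 2)*e^{3*t}/2, t*(-3*t - 5)*e^{3*t}, t*(3*t + 14)*e^{3*t}/2], [t*(t + 2)*e^{3*t}/2, (t^2 + t + 1)*e^{3*t}, t*(-t - 4)*e^{3*t}/2], [t*(-t - 4)*e^{3*t}/2, t*(-t - 3)*e^{3*t}, (t^2 + 6*t + 2)*e^{3*t}/2]]

A has Jordan form J = [[3, 1, 0], [0, 3, 1], [0, 0, 3]] with A = PJP^{-1}, so e^{tA} = P e^{tJ} P^{-1}.

For a Jordan block J_k(λ), e^{tJ_k(λ)} = e^{λt} · (I + tN + t^2 N^2/2! + ... + t^{k-1} N^{k-1}/(k-1)!) where N is the nilpotent superdiagonal part.

Assembling the blocks and conjugating back gives the entries of e^{tA} as shown above.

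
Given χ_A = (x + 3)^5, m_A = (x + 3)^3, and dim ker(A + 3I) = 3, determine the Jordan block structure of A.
Jordan blocks: (-3, 3), (-3, 1), (-3, 1)

λ = -3: algebraic multiplicity 5 (exponent in χ_A), largest block size 3 (exponent in m_A), 3 blocks (geometric multiplicity). These force block sizes [3, 1, 1].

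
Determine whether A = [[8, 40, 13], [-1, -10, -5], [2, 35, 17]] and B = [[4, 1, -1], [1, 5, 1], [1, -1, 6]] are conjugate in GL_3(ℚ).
Yes.

Two matrices over a field are similar if and only if they have the same invariant factors.

Both A and B have characteristic polynomial (x - 5)^3 and minimal polynomial (x - 5)^3. Computing further, both have invariant factors (x - 5)^3. Hence A and B are similar.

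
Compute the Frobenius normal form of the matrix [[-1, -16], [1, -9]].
The invariant factors of A (the non-unit diagonal entries of the Smith normal form of xI - A over ℚ[x]) are (x + 5)^2, each dividing the next. The characteristic polynomial is their product, (x + 5)^2.

The rational canonical form is the block-diagonal matrix of companion matrices C(f_i):
R = [[0, -25], [1, -10]].

R = [[0, -25], [1, -10]]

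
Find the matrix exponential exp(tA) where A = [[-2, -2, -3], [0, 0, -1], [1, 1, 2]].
A has Jordan form J = [[0, 1, 0], [0, 0, 1], [0, 0, 0]] with A = PJP^{-1}, so e^{tA} = P e^{tJ} P^{-1}.

For a Jordan block J_k(λ), e^{tJ_k(λ)} = e^{λt} · (I + tN + t^2 N^2/2! + ... + t^{k-1} N^{k-1}/(k-1)!) where N is the nilpotent superdiagonal part.

Assembling the blocks and conjugating back gives the entries of e^{tA} as shown above.

e^{tA} = [[t^2/2 - 2*t + 1, t*(t - 4)/2, t*(t - 3)], [-t^2/2, 1 - t^2/2, t*(-t - 1)], [t, t, 2*t + 1]]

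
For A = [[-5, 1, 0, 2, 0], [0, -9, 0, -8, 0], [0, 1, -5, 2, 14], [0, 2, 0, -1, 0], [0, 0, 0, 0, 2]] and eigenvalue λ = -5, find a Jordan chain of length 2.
We seek v_1 ∈ ker((A + 5I)^2) \ ker(A + 5I), then set v_{i+1} = (A + 5I) v_i.

One such chain is v_1 = [[0, 1, 0, 0, 0]]^T, v_2 = [[1, -4, 1, 2, 0]]^T. Check: (A + 5I) v_2 = [[0, 0, 0, 0, 0]]^T = 0.

v_1 = [[0, 1, 0, 0, 0]]^T, v_2 = [[1, -4, 1, 2, 0]]^T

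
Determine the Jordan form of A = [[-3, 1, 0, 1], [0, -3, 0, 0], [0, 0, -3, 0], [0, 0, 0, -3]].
The characteristic polynomial is det(xI - A) = (x + 3)^4, so the eigenvalues are -3 (algebraic multiplicity 4).

For λ = -3: rank(A + 3I) = 1, rank((A + 3I)^2) = 0. The eigenspace has dimension 4 - 1 = 3, so there are 3 Jordan blocks; the rank sequence gives block sizes [2, 1, 1].

Assembling the blocks gives the Jordan form J above.

J = [[-3, 1, 0, 0], [0, -3, 0, 0], [0, 0, -3, 0], [0, 0, 0, -3]]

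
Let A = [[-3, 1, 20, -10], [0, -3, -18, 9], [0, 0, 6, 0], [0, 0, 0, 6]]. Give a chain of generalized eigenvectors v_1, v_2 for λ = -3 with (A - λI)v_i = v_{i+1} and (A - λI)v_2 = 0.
We seek v_1 ∈ ker((A + 3I)^2) \ ker(A + 3I), then set v_{i+1} = (A + 3I) v_i.

One such chain is v_1 = [[-1, 1, 0, 0]]^T, v_2 = [[1, 0, 0, 0]]^T. Check: (A + 3I) v_2 = [[0, 0, 0, 0]]^T = 0.

v_1 = [[-1, 1, 0, 0]]^T, v_2 = [[1, 0, 0, 0]]^T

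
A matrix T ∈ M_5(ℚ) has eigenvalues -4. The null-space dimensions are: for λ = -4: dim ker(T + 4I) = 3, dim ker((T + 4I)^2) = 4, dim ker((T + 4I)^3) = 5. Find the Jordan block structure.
λ = -4: successive nullity increments [3, 1, 1] count blocks of size ≥ k; block sizes are [3, 1, 1].

Jordan blocks: (-4, 3), (-4, 1), (-4, 1)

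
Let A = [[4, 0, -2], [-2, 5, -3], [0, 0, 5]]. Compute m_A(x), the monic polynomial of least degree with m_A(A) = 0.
m_A(x) = (x - 5)^2(x - 4)

The characteristic polynomial factors as (x - 5)^2(x - 4). The minimal polynomial is ∏(x - λ)^{k_λ} where k_λ is the size of the largest Jordan block at λ.

For λ = 4: rank(A - 4I) = 2, and the largest Jordan block has size 1 (the smallest k with rank((A - 4I)^k) = rank((A - 4I)^(k+1))).
For λ = 5: rank(A - 5I) = 2, and the largest Jordan block has size 2 (the smallest k with rank((A - 5I)^k) = rank((A - 5I)^(k+1))).

So m_A(x) = (x - 5)^2(x - 4).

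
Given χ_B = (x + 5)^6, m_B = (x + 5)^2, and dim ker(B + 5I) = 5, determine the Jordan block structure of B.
Jordan blocks: (-5, 2), (-5, 1), (-5, 1), (-5, 1), (-5, 1)

λ = -5: algebraic multiplicity 6 (exponent in χ_B), largest block size 2 (exponent in m_B), 5 blocks (geometric multiplicity). These force block sizes [2, 1, 1, 1, 1].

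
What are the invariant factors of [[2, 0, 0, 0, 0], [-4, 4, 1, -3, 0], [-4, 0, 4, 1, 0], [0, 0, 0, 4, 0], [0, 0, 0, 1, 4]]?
The Jordan structure of A has elementary divisors (x - 2), (x - 4)^3, (x - 4). Arranging the block sizes at each eigenvalue in decreasing order and taking row products gives the invariant factors.

Invariant factors (smallest first, each dividing the next): x - 4, (x - 4)^3(x - 2).

Check: the last factor (x - 4)^3(x - 2) is the minimal polynomial, and the product (x - 4)^4(x - 2) is the characteristic polynomial.

x - 4, (x - 4)^3(x - 2)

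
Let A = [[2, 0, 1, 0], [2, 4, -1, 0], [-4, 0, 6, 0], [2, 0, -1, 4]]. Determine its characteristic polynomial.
χ_A(x) = (x - 4)^4

xI - A = [[x - 2, 0, -1, 0], [-2, x - 4, 1, 0], [4, 0, x - 6, 0], [-2, 0, 1, x - 4]].

Expanding det(xI - A) along the first row:
det(xI - A) = + (x - 2)·det([[x - 4, 1, 0], [0, x - 6, 0], [0, 1, x - 4]]) - (0)·det([[-2, 1, 0], [4, x - 6, 0], [-2, 1, x - 4]]) + (-1)·det([[-2, x - 4, 0], [4, 0, 0], [-2, 0, x - 4]]) - (0)·det([[-2, x - 4, 1], [4, 0, x - 6], [-2, 0, 1]]).

Evaluating gives χ_A(x) = x^4 - 16x^3 + 96x^2 - 256x + 256 = (x - 4)^4.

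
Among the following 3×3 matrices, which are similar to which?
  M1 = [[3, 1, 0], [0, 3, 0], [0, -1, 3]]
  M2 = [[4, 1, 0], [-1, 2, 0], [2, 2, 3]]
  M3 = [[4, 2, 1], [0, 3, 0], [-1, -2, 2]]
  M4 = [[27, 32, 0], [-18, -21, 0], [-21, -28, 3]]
1 class: {M1, M2, M3, M4}

Characteristic polynomials: χ_{M1} = (x - 3)^3, χ_{M2} = (x - 3)^3, χ_{M3} = (x - 3)^3, χ_{M4} = (x - 3)^3.

{M1, M2, M3, M4}: invariant factors x - 3, (x - 3)^2.

Matrices are similar if and only if their invariant-factor lists agree; the partition into similarity classes is {M1, M2, M3, M4}.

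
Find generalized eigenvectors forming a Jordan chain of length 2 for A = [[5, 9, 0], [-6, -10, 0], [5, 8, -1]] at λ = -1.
v_1 = [[-3, 2, -4]]^T, v_2 = [[0, 0, 1]]^T

We seek v_1 ∈ ker((A + I)^2) \ ker(A + I), then set v_{i+1} = (A + I) v_i.

One such chain is v_1 = [[-3, 2, -4]]^T, v_2 = [[0, 0, 1]]^T. Check: (A + I) v_2 = [[0, 0, 0]]^T = 0.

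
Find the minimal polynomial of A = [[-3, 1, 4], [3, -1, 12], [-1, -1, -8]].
m_A(x) = (x + 4)^2

The characteristic polynomial factors as (x + 4)^3. The minimal polynomial is ∏(x - λ)^{k_λ} where k_λ is the size of the largest Jordan block at λ.

For λ = -4: rank(A + 4I) = 1, and the largest Jordan block has size 2 (the smallest k with rank((A + 4I)^k) = rank((A + 4I)^(k+1))).

So m_A(x) = (x + 4)^2.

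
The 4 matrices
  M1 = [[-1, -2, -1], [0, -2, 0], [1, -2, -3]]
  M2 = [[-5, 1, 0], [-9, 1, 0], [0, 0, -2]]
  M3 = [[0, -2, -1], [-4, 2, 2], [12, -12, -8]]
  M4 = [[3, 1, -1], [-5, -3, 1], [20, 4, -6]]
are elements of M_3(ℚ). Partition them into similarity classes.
1 class: {M1, M2, M3, M4}

Characteristic polynomials: χ_{M1} = (x + 2)^3, χ_{M2} = (x + 2)^3, χ_{M3} = (x + 2)^3, χ_{M4} = (x + 2)^3.

{M1, M2, M3, M4}: invariant factors x + 2, (x + 2)^2.

Matrices are similar if and only if their invariant-factor lists agree; the partition into similarity classes is {M1, M2, M3, M4}.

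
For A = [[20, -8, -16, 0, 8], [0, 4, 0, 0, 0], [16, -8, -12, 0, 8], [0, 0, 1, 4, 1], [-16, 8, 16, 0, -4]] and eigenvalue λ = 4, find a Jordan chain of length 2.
v_1 = [[0, 1, 0, -1, 1]]^T, v_2 = [[0, 0, 0, 1, 0]]^T

We seek v_1 ∈ ker((A - 4I)^2) \ ker(A - 4I), then set v_{i+1} = (A - 4I) v_i.

One such chain is v_1 = [[0, 1, 0, -1, 1]]^T, v_2 = [[0, 0, 0, 1, 0]]^T. Check: (A - 4I) v_2 = [[0, 0, 0, 0, 0]]^T = 0.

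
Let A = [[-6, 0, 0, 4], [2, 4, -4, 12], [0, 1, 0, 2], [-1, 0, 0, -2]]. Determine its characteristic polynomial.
χ_A(x) = (x - 2)^2(x + 4)^2

xI - A = [[x + 6, 0, 0, -4], [-2, x - 4, 4, -12], [0, -1, x, -2], [1, 0, 0, x + 2]].

Expanding det(xI - A) along the first row:
det(xI - A) = + (x + 6)·det([[x - 4, 4, -12], [-1, x, -2], [0, 0, x + 2]]) - (0)·det([[-2, 4, -12], [0, x, -2], [1, 0, x + 2]]) + (0)·det([[-2, x - 4, -12], [0, -1, -2], [1, 0, x + 2]]) - (-4)·det([[-2, x - 4, 4], [0, -1, x], [1, 0, 0]]).

Evaluating gives χ_A(x) = x^4 + 4x^3 - 12x^2 - 32x + 64 = (x - 2)^2(x + 4)^2.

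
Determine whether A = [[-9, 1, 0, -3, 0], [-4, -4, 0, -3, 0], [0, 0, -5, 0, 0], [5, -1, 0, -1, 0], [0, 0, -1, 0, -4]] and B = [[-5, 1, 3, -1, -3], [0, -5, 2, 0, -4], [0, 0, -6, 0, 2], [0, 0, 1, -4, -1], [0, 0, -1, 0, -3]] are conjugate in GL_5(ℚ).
Two matrices over a field are similar if and only if they have the same invariant factors.

Both A and B have characteristic polynomial (x + 4)^2(x + 5)^3 and minimal polynomial (x + 4)(x + 5)^2. Computing further, both have invariant factors (x + 4)(x + 5), (x + 4)(x + 5)^2. Hence A and B are similar.

Yes.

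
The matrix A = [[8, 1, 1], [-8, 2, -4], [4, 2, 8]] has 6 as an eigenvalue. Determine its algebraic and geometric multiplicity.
The characteristic polynomial is (x - 6)^3, so the factor x - 6 appears with exponent 3: the algebraic multiplicity is 3.

rank(A - 6I) = 1, so the eigenspace has dimension 3 - 1 = 2: the geometric multiplicity is 2.

Since 2 < 3, A is not diagonalizable.

algebraic multiplicity 3, geometric multiplicity 2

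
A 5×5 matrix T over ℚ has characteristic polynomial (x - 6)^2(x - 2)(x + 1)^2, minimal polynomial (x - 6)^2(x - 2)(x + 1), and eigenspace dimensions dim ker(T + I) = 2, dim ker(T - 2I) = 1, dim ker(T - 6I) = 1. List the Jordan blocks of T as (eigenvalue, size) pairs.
λ = -1: algebraic multiplicity 2 (exponent in χ_T), largest block size 1 (exponent in m_T), 2 blocks (geometric multiplicity). These force block sizes [1, 1].
λ = 2: algebraic multiplicity 1 (exponent in χ_T), largest block size 1 (exponent in m_T), 1 block (geometric multiplicity). This forces block sizes [1].
λ = 6: algebraic multiplicity 2 (exponent in χ_T), largest block size 2 (exponent in m_T), 1 block (geometric multiplicity). This forces block sizes [2].

Jordan blocks: (-1, 1), (-1, 1), (2, 1), (6, 2)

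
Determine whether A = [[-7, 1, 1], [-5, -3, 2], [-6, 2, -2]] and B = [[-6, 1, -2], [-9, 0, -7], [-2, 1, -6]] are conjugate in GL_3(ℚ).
Two matrices over a field are similar if and only if they have the same invariant factors.

Both A and B have characteristic polynomial (x + 4)^3 and minimal polynomial (x + 4)^3. Computing further, both have invariant factors (x + 4)^3. Hence A and B are similar.

Yes.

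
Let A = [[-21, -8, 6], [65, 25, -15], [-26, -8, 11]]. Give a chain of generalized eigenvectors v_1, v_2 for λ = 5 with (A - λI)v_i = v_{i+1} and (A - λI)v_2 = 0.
v_1 = [[0, 1, 1]]^T, v_2 = [[-2, 5, -2]]^T

We seek v_1 ∈ ker((A - 5I)^2) \ ker(A - 5I), then set v_{i+1} = (A - 5I) v_i.

One such chain is v_1 = [[0, 1, 1]]^T, v_2 = [[-2, 5, -2]]^T. Check: (A - 5I) v_2 = [[0, 0, 0]]^T = 0.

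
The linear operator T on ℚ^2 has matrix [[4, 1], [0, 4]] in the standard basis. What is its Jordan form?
The characteristic polynomial is det(xI - A) = (x - 4)^2, so the eigenvalues are 4 (algebraic multiplicity 2).

For λ = 4: rank(A - 4I) = 1, rank((A - 4I)^2) = 0. The eigenspace has dimension 2 - 1 = 1, so there is 1 Jordan block; the rank sequence gives block sizes [2].

Assembling the blocks gives the Jordan form J above.

J = [[4, 1], [0, 4]]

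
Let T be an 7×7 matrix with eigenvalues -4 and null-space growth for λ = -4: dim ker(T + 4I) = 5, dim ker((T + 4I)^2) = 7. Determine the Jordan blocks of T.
Jordan blocks: (-4, 2), (-4, 2), (-4, 1), (-4, 1), (-4, 1)

λ = -4: successive nullity increments [5, 2] count blocks of size ≥ k; block sizes are [2, 2, 1, 1, 1].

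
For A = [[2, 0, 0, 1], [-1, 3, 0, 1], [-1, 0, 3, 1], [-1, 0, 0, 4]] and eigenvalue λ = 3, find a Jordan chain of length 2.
We seek v_1 ∈ ker((A - 3I)^2) \ ker(A - 3I), then set v_{i+1} = (A - 3I) v_i.

One such chain is v_1 = [[1, 1, -1, 0]]^T, v_2 = [[-1, -1, -1, -1]]^T. Check: (A - 3I) v_2 = [[0, 0, 0, 0]]^T = 0.

v_1 = [[1, 1, -1, 0]]^T, v_2 = [[-1, -1, -1, -1]]^T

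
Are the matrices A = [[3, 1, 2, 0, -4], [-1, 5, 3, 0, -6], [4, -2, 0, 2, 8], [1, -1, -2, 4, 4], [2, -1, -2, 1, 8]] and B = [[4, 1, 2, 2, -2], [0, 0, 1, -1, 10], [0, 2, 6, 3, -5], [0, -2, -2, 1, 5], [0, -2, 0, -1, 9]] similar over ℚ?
Yes.

Two matrices over a field are similar if and only if they have the same invariant factors.

Both A and B have characteristic polynomial (x - 4)^5 and minimal polynomial (x - 4)^3. Computing further, both have invariant factors (x - 4)^2, (x - 4)^3. Hence A and B are similar.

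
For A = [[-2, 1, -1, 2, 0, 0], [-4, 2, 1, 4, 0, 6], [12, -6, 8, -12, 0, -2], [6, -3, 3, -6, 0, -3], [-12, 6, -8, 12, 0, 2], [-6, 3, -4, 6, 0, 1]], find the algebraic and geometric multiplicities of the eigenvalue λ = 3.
algebraic multiplicity 1, geometric multiplicity 1

The characteristic polynomial is x^5(x - 3), so the factor x - 3 appears with exponent 1: the algebraic multiplicity is 1.

rank(A - 3I) = 5, so the eigenspace has dimension 6 - 5 = 1: the geometric multiplicity is 1.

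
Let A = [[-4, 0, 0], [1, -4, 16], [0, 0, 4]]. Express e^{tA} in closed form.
A has Jordan form J = [[-4, 1, 0], [0, -4, 0], [0, 0, 4]] with A = PJP^{-1}, so e^{tA} = P e^{tJ} P^{-1}.

For a Jordan block J_k(λ), e^{tJ_k(λ)} = e^{λt} · (I + tN + t^2 N^2/2! + ... + t^{k-1} N^{k-1}/(k-1)!) where N is the nilpotent superdiagonal part.

Assembling the blocks and conjugating back gives the entries of e^{tA} as shown above.

e^{tA} = [[e^{-4*t}, 0, 0], [t*e^{-4*t}, e^{-4*t}, 4*sinh(4*t)], [0, 0, e^{4*t}]]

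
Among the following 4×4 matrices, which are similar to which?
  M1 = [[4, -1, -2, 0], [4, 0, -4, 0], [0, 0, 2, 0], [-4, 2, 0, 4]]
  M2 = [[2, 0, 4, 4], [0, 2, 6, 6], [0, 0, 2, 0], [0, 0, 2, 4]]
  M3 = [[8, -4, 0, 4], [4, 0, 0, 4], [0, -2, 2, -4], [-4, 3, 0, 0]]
Characteristic polynomials: χ_{M1} = (x - 4)(x - 2)^3, χ_{M2} = (x - 4)(x - 2)^3, χ_{M3} = (x - 4)(x - 2)^3.

{M1, M3}: invariant factors x - 2, (x - 4)(x - 2)^2.

{M2}: invariant factors x - 2, x - 2, (x - 4)(x - 2).

Matrices are similar if and only if their invariant-factor lists agree; the partition into similarity classes is {M1, M3}, {M2}.

2 classes: {M1, M3}, {M2}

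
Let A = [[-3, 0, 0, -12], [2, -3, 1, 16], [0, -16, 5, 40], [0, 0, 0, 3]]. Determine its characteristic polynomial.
χ_A(x) = (x - 3)(x - 1)^2(x + 3)

xI - A = [[x + 3, 0, 0, 12], [-2, x + 3, -1, -16], [0, 16, x - 5, -40], [0, 0, 0, x - 3]].

Expanding det(xI - A) along the first row:
det(xI - A) = + (x + 3)·det([[x + 3, -1, -16], [16, x - 5, -40], [0, 0, x - 3]]) - (0)·det([[-2, -1, -16], [0, x - 5, -40], [0, 0, x - 3]]) + (0)·det([[-2, x + 3, -16], [0, 16, -40], [0, 0, x - 3]]) - (12)·det([[-2, x + 3, -1], [0, 16, x - 5], [0, 0, 0]]).

Evaluating gives χ_A(x) = x^4 - 2x^3 - 8x^2 + 18x - 9 = (x - 3)(x - 1)^2(x + 3).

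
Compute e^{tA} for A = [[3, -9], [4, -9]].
A has Jordan form J = [[-3, 1], [0, -3]] with A = PJP^{-1}, so e^{tA} = P e^{tJ} P^{-1}.

For a Jordan block J_k(λ), e^{tJ_k(λ)} = e^{λt} · (I + tN + t^2 N^2/2! + ... + t^{k-1} N^{k-1}/(k-1)!) where N is the nilpotent superdiagonal part.

Assembling the blocks and conjugating back gives the entries of e^{tA} as shown above.

e^{tA} = [[(6*t + 1)*e^{-3*t}, -9*t*e^{-3*t}], [4*t*e^{-3*t}, (1 - 6*t)*e^{-3*t}]]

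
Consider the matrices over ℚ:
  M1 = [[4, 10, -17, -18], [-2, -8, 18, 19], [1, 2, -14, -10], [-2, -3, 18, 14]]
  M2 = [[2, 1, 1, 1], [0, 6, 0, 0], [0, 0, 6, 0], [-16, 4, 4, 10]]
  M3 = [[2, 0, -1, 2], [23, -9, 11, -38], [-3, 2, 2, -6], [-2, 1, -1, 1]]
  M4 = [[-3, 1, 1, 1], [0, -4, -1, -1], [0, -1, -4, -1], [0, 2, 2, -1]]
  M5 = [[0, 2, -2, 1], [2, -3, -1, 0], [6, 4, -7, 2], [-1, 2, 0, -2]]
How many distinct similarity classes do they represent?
4 classes: {M1, M3}, {M2}, {M4}, {M5}

Characteristic polynomials: χ_{M1} = (x - 3)^2(x + 5)^2, χ_{M2} = (x - 6)^4, χ_{M3} = (x - 3)^2(x + 5)^2, χ_{M4} = (x + 3)^4, χ_{M5} = (x + 3)^4.

{M1, M3}: invariant factors (x - 3)^2(x + 5)^2.

{M2}: invariant factors x - 6, x - 6, (x - 6)^2.

{M4}: invariant factors x + 3, x + 3, (x + 3)^2.

{M5}: invariant factors (x + 3)^2, (x + 3)^2.

Matrices are similar if and only if their invariant-factor lists agree; the partition into similarity classes is {M1, M3}, {M2}, {M4}, {M5}.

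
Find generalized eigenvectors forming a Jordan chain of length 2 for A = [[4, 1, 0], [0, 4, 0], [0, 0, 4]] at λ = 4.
v_1 = [[2, 1, 0]]^T, v_2 = [[1, 0, 0]]^T

We seek v_1 ∈ ker((A - 4I)^2) \ ker(A - 4I), then set v_{i+1} = (A - 4I) v_i.

One such chain is v_1 = [[2, 1, 0]]^T, v_2 = [[1, 0, 0]]^T. Check: (A - 4I) v_2 = [[0, 0, 0]]^T = 0.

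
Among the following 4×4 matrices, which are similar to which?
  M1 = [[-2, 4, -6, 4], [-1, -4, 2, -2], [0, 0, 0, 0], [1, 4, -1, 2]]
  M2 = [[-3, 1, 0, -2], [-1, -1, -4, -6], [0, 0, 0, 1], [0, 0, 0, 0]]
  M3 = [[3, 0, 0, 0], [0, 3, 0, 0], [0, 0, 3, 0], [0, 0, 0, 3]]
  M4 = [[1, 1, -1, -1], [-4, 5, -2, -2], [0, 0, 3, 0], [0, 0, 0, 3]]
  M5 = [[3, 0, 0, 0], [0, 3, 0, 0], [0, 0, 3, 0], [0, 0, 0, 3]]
Characteristic polynomials: χ_{M1} = x^2(x + 2)^2, χ_{M2} = x^2(x + 2)^2, χ_{M3} = (x - 3)^4, χ_{M4} = (x - 3)^4, χ_{M5} = (x - 3)^4.

{M1, M2}: invariant factors x^2(x + 2)^2.

{M3, M5}: invariant factors x - 3, x - 3, x - 3, x - 3.

{M4}: invariant factors x - 3, x - 3, (x - 3)^2.

Matrices are similar if and only if their invariant-factor lists agree; the partition into similarity classes is {M1, M2}, {M3, M5}, {M4}.

3 classes: {M1, M2}, {M3, M5}, {M4}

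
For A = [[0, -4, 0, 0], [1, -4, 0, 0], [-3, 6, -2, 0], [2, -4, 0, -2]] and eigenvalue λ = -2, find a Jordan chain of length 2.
v_1 = [[1, 0, -1, 1]]^T, v_2 = [[2, 1, -3, 2]]^T

We seek v_1 ∈ ker((A + 2I)^2) \ ker(A + 2I), then set v_{i+1} = (A + 2I) v_i.

One such chain is v_1 = [[1, 0, -1, 1]]^T, v_2 = [[2, 1, -3, 2]]^T. Check: (A + 2I) v_2 = [[0, 0, 0, 0]]^T = 0.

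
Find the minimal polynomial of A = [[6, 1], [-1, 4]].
m_A(x) = (x - 5)^2

The characteristic polynomial factors as (x - 5)^2. The minimal polynomial is ∏(x - λ)^{k_λ} where k_λ is the size of the largest Jordan block at λ.

For λ = 5: rank(A - 5I) = 1, and the largest Jordan block has size 2 (the smallest k with rank((A - 5I)^k) = rank((A - 5I)^(k+1))).

So m_A(x) = (x - 5)^2.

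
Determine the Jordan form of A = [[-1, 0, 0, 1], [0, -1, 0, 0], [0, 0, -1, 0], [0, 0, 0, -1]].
J = [[-1, 1, 0, 0], [0, -1, 0, 0], [0, 0, -1, 0], [0, 0, 0, -1]]

The characteristic polynomial is det(xI - A) = (x + 1)^4, so the eigenvalues are -1 (algebraic multiplicity 4).

For λ = -1: rank(A + I) = 1, rank((A + I)^2) = 0. The eigenspace has dimension 4 - 1 = 3, so there are 3 Jordan blocks; the rank sequence gives block sizes [2, 1, 1].

Assembling the blocks gives the Jordan form J above.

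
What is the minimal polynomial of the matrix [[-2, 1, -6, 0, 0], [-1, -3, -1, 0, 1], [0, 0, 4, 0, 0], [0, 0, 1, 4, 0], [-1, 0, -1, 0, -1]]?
The characteristic polynomial factors as (x - 4)^2(x + 2)^3. The minimal polynomial is ∏(x - λ)^{k_λ} where k_λ is the size of the largest Jordan block at λ.

For λ = -2: rank(A + 2I) = 4, and the largest Jordan block has size 3 (the smallest k with rank((A + 2I)^k) = rank((A + 2I)^(k+1))).
For λ = 4: rank(A - 4I) = 4, and the largest Jordan block has size 2 (the smallest k with rank((A - 4I)^k) = rank((A - 4I)^(k+1))).

So m_A(x) = (x - 4)^2(x + 2)^3.

m_A(x) = (x - 4)^2(x + 2)^3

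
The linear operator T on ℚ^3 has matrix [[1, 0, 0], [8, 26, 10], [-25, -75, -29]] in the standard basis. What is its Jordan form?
The characteristic polynomial is det(xI - A) = (x - 1)^2(x + 4), so the eigenvalues are -4 (algebraic multiplicity 1), 1 (algebraic multiplicity 2).

For λ = -4: algebraic multiplicity 1 gives one 1×1 block.

For λ = 1: rank(A - I) = 2, rank((A - I)^2) = 1. The eigenspace has dimension 3 - 2 = 1, so there is 1 Jordan block; the rank sequence gives block sizes [2].

Assembling the blocks gives the Jordan form J above.

J = [[-4, 0, 0], [0, 1, 1], [0, 0, 1]]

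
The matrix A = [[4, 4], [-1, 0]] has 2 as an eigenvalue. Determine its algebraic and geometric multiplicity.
The characteristic polynomial is (x - 2)^2, so the factor x - 2 appears with exponent 2: the algebraic multiplicity is 2.

rank(A - 2I) = 1, so the eigenspace has dimension 2 - 1 = 1: the geometric multiplicity is 1.

Since 1 < 2, A is not diagonalizable.

algebraic multiplicity 2, geometric multiplicity 1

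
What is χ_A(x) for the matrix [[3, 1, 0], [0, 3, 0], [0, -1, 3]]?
xI - A = [[x - 3, -1, 0], [0, x - 3, 0], [0, 1, x - 3]].

Expanding det(xI - A) along the first row:
det(xI - A) = + (x - 3)·det([[x - 3, 0], [1, x - 3]]) - (-1)·det([[0, 0], [0, x - 3]]) + (0)·det([[0, x - 3], [0, 1]]).

Evaluating gives χ_A(x) = x^3 - 9x^2 + 27x - 27 = (x - 3)^3.

χ_A(x) = (x - 3)^3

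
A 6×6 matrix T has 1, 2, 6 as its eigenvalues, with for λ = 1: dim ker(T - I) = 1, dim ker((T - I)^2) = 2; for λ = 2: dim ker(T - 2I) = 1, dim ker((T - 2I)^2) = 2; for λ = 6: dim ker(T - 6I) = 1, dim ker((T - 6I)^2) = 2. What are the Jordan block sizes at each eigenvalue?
λ = 1: successive nullity increments [1, 1] count blocks of size ≥ k; block sizes are [2].
λ = 2: successive nullity increments [1, 1] count blocks of size ≥ k; block sizes are [2].
λ = 6: successive nullity increments [1, 1] count blocks of size ≥ k; block sizes are [2].

Jordan blocks: (1, 2), (2, 2), (6, 2)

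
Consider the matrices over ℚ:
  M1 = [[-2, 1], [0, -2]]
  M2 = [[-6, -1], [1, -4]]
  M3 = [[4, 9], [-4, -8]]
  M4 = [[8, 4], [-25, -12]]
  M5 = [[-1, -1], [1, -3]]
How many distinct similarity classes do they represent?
Characteristic polynomials: χ_{M1} = (x + 2)^2, χ_{M2} = (x + 5)^2, χ_{M3} = (x + 2)^2, χ_{M4} = (x + 2)^2, χ_{M5} = (x + 2)^2.

{M1, M3, M4, M5}: invariant factors (x + 2)^2.

{M2}: invariant factors (x + 5)^2.

Matrices are similar if and only if their invariant-factor lists agree; the partition into similarity classes is {M1, M3, M4, M5}, {M2}.

2 classes: {M1, M3, M4, M5}, {M2}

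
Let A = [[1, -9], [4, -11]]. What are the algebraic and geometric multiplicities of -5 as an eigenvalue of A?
algebraic multiplicity 2, geometric multiplicity 1

The characteristic polynomial is (x + 5)^2, so the factor x + 5 appears with exponent 2: the algebraic multiplicity is 2.

rank(A + 5I) = 1, so the eigenspace has dimension 2 - 1 = 1: the geometric multiplicity is 1.

Since 1 < 2, A is not diagonalizable.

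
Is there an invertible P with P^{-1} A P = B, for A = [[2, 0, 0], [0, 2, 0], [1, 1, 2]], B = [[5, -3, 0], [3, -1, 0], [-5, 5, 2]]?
Two matrices over a field are similar if and only if they have the same invariant factors.

Both A and B have characteristic polynomial (x - 2)^3 and minimal polynomial (x - 2)^2. Computing further, both have invariant factors x - 2, (x - 2)^2. Hence A and B are similar.

Yes.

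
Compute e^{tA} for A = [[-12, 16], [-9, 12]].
A has Jordan form J = [[0, 1], [0, 0]] with A = PJP^{-1}, so e^{tA} = P e^{tJ} P^{-1}.

For a Jordan block J_k(λ), e^{tJ_k(λ)} = e^{λt} · (I + tN + t^2 N^2/2! + ... + t^{k-1} N^{k-1}/(k-1)!) where N is the nilpotent superdiagonal part.

Assembling the blocks and conjugating back gives the entries of e^{tA} as shown above.

e^{tA} = [[1 - 12*t, 16*t], [-9*t, 12*t + 1]]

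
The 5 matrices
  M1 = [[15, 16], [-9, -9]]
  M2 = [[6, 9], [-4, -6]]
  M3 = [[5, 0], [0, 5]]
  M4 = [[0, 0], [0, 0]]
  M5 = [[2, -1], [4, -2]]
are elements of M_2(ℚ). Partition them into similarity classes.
Characteristic polynomials: χ_{M1} = (x - 3)^2, χ_{M2} = x^2, χ_{M3} = (x - 5)^2, χ_{M4} = x^2, χ_{M5} = x^2.

{M1}: invariant factors (x - 3)^2.

{M2, M5}: invariant factors x^2.

{M3}: invariant factors x - 5, x - 5.

{M4}: invariant factors x, x.

Matrices are similar if and only if their invariant-factor lists agree; the partition into similarity classes is {M1}, {M2, M5}, {M3}, {M4}.

4 classes: {M1}, {M2, M5}, {M3}, {M4}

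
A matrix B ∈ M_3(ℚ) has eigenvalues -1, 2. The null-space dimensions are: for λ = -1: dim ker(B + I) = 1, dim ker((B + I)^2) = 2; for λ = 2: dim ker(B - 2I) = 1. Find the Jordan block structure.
Jordan blocks: (-1, 2), (2, 1)

λ = -1: successive nullity increments [1, 1] count blocks of size ≥ k; block sizes are [2].
λ = 2: successive nullity increments [1] count blocks of size ≥ k; block sizes are [1].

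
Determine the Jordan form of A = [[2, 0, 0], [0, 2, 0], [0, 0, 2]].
J = [[2, 0, 0], [0, 2, 0], [0, 0, 2]]

The characteristic polynomial is det(xI - A) = (x - 2)^3, so the eigenvalues are 2 (algebraic multiplicity 3).

For λ = 2: rank(A - 2I) = 0. The eigenspace has dimension 3 - 0 = 3, so there are 3 Jordan blocks; the rank sequence gives block sizes [1, 1, 1].

Assembling the blocks gives the Jordan form J above.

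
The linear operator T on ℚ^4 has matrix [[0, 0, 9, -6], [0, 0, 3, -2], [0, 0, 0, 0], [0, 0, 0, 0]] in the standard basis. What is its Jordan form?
The characteristic polynomial is det(xI - A) = x^4, so the eigenvalues are 0 (algebraic multiplicity 4).

For λ = 0: rank(A) = 1, rank(A^2) = 0. The eigenspace has dimension 4 - 1 = 3, so there are 3 Jordan blocks; the rank sequence gives block sizes [2, 1, 1].

Assembling the blocks gives the Jordan form J above.

J = [[0, 1, 0, 0], [0, 0, 0, 0], [0, 0, 0, 0], [0, 0, 0, 0]]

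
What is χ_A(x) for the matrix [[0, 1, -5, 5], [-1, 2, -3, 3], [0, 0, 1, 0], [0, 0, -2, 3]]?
xI - A = [[x, -1, 5, -5], [1, x - 2, 3, -3], [0, 0, x - 1, 0], [0, 0, 2, x - 3]].

Expanding det(xI - A) along the first row:
det(xI - A) = + (x)·det([[x - 2, 3, -3], [0, x - 1, 0], [0, 2, x - 3]]) - (-1)·det([[1, 3, -3], [0, x - 1, 0], [0, 2, x - 3]]) + (5)·det([[1, x - 2, -3], [0, 0, 0], [0, 0, x - 3]]) - (-5)·det([[1, x - 2, 3], [0, 0, x - 1], [0, 0, 2]]).

Evaluating gives χ_A(x) = x^4 - 6x^3 + 12x^2 - 10x + 3 = (x - 3)(x - 1)^3.

χ_A(x) = (x - 3)(x - 1)^3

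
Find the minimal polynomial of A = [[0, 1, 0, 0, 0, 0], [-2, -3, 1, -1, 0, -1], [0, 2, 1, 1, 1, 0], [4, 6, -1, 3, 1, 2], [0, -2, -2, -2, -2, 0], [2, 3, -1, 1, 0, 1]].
m_A(x) = x^3

The characteristic polynomial factors as x^6. The minimal polynomial is ∏(x - λ)^{k_λ} where k_λ is the size of the largest Jordan block at λ.

For λ = 0: rank(A) = 3, and the largest Jordan block has size 3 (the smallest k with rank(A^k) = rank(A^(k+1))).

So m_A(x) = x^3.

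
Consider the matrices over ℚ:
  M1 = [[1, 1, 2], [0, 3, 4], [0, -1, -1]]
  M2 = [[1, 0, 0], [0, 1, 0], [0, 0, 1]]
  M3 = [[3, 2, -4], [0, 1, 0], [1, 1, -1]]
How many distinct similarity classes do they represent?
2 classes: {M1, M3}, {M2}

Characteristic polynomials: χ_{M1} = (x - 1)^3, χ_{M2} = (x - 1)^3, χ_{M3} = (x - 1)^3.

{M1, M3}: invariant factors x - 1, (x - 1)^2.

{M2}: invariant factors x - 1, x - 1, x - 1.

Matrices are similar if and only if their invariant-factor lists agree; the partition into similarity classes is {M1, M3}, {M2}.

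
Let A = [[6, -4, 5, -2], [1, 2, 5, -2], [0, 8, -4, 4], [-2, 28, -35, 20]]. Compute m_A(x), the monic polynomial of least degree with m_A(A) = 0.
m_A(x) = (x - 6)^3

The characteristic polynomial factors as (x - 6)^4. The minimal polynomial is ∏(x - λ)^{k_λ} where k_λ is the size of the largest Jordan block at λ.

For λ = 6: rank(A - 6I) = 2, and the largest Jordan block has size 3 (the smallest k with rank((A - 6I)^k) = rank((A - 6I)^(k+1))).

So m_A(x) = (x - 6)^3.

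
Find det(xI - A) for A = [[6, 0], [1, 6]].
xI - A = [[x - 6, 0], [-1, x - 6]].

Expanding det(xI - A) along the first row:
det(xI - A) = + (x - 6)·det([[x - 6]]) - (0)·det([[-1]]).

Evaluating gives χ_A(x) = x^2 - 12x + 36 = (x - 6)^2.

χ_A(x) = (x - 6)^2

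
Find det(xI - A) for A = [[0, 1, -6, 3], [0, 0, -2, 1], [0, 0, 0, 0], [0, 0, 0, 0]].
xI - A = [[x, -1, 6, -3], [0, x, 2, -1], [0, 0, x, 0], [0, 0, 0, x]].

Expanding det(xI - A) along the first row:
det(xI - A) = + (x)·det([[x, 2, -1], [0, x, 0], [0, 0, x]]) - (-1)·det([[0, 2, -1], [0, x, 0], [0, 0, x]]) + (6)·det([[0, x, -1], [0, 0, 0], [0, 0, x]]) - (-3)·det([[0, x, 2], [0, 0, x], [0, 0, 0]]).

Evaluating gives χ_A(x) = x^4.

χ_A(x) = x^4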